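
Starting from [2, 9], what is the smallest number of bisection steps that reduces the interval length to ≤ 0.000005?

21

Width after n steps is 7/2^n. Need 2^n ≥ 7/0.000005 = 1400000.
2^20 = 1048576 < 1400000 ≤ 2^21 = 2097152, so n = 21.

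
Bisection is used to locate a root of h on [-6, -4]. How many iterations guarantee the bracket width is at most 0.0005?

Width after n steps is 2/2^n. Need 2^n ≥ 2/0.0005 = 4000.
2^11 = 2048 < 4000 ≤ 2^12 = 4096, so n = 12.

12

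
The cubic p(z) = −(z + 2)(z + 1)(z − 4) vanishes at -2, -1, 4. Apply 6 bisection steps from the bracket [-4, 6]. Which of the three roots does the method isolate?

z = 1 gives p = 18, positive; keep [1, 6]
z = 3.5 gives p = 12.375, positive; keep [3.5, 6]
z = 4.75 gives p = -29.109375, negative; keep [3.5, 4.75]
z = 4.125 gives p = -3.9238, negative; keep [3.5, 4.125]
z = 3.8125 gives p = 5.2449, positive; keep [3.8125, 4.125]
z = 3.96875 gives p = 0.9268, positive; keep [3.96875, 4.125]

4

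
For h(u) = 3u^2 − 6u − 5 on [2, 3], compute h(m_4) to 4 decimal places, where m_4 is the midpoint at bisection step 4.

m = 2.5, h(m) = -1.25 (−); new bracket [2.5, 3]
m = 2.75, h(m) = 1.1875 (+); new bracket [2.5, 2.75]
m = 2.625, h(m) = -0.078125 (−); new bracket [2.625, 2.75]
m = 2.6875, h(m) = 0.543 (+); new bracket [2.625, 2.6875]

0.5430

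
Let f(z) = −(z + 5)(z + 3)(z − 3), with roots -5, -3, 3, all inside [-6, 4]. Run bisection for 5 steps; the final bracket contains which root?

midpoint -1: f = 32 > 0 → [-1, 4]
midpoint 1.5: f = 43.875 > 0 → [1.5, 4]
midpoint 2.75: f = 11.140625 > 0 → [2.75, 4]
midpoint 3.375: f = -20.0215 < 0 → [2.75, 3.375]
midpoint 3.0625: f = -3.0549 < 0 → [2.75, 3.0625]

3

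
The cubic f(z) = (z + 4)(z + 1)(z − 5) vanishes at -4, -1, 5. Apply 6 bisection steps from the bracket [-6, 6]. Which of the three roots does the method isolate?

z = 0 gives f = -20, negative; keep [0, 6]
z = 3 gives f = -56, negative; keep [3, 6]
z = 4.5 gives f = -23.375, negative; keep [4.5, 6]
z = 5.25 gives f = 14.4531, positive; keep [4.5, 5.25]
z = 4.875 gives f = -6.5176, negative; keep [4.875, 5.25]
z = 5.0625 gives f = 3.4338, positive; keep [4.875, 5.0625]

5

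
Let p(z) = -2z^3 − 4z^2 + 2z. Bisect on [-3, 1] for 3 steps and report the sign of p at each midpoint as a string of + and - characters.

--+

m = -1, p(m) = -4 (−); new bracket [-3, -1]
m = -2, p(m) = -4 (−); new bracket [-3, -2]
m = -2.5, p(m) = 1.25 (+); new bracket [-2.5, -2]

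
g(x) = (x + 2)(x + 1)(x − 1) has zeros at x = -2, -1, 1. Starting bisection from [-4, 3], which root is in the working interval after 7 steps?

m = -0.5, g(m) = -1.125 (−); new bracket [-0.5, 3]
m = 1.25, g(m) = 1.828125 (+); new bracket [-0.5, 1.25]
m = 0.375, g(m) = -2.041016 (−); new bracket [0.375, 1.25]
m = 0.8125, g(m) = -0.9558 (−); new bracket [0.8125, 1.25]
m = 1.03125, g(m) = 0.1924 (+); new bracket [0.8125, 1.03125]
m = 0.921875, g(m) = -0.4387 (−); new bracket [0.921875, 1.03125]
m = 0.9765625, g(m) = -0.1379 (−); new bracket [0.9765625, 1.03125]

1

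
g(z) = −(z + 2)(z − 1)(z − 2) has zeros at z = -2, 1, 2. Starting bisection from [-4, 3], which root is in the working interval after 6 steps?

-2

g(-0.5) = -5.625 < 0, so the root lies in [-4, -0.5]
g(-2.25) = 3.453125 > 0, so the root lies in [-2.25, -0.5]
g(-1.375) = -5.009766 < 0, so the root lies in [-2.25, -1.375]
g(-1.8125) = -2.0105 < 0, so the root lies in [-2.25, -1.8125]
g(-2.03125) = 0.3819 > 0, so the root lies in [-2.03125, -1.8125]
g(-1.921875) = -0.8953 < 0, so the root lies in [-2.03125, -1.921875]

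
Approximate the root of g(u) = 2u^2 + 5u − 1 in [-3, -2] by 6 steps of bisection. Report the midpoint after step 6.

-2.671875

g(-2.5) = -1 < 0, so the root lies in [-3, -2.5]
g(-2.75) = 0.375 > 0, so the root lies in [-2.75, -2.5]
g(-2.625) = -0.34375 < 0, so the root lies in [-2.75, -2.625]
g(-2.6875) = 0.0078 > 0, so the root lies in [-2.6875, -2.625]
g(-2.65625) = -0.1699 < 0, so the root lies in [-2.6875, -2.65625]
g(-2.671875) = -0.0815 < 0, so the root lies in [-2.6875, -2.671875]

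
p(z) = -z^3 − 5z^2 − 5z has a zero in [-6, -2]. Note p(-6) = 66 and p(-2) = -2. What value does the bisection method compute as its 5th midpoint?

-3.625

z = -4 gives p = 4, positive; keep [-4, -2]
z = -3 gives p = -3, negative; keep [-4, -3]
z = -3.5 gives p = -0.875, negative; keep [-4, -3.5]
z = -3.75 gives p = 1.1719, positive; keep [-3.75, -3.5]
z = -3.625 gives p = 0.0566, positive; keep [-3.625, -3.5]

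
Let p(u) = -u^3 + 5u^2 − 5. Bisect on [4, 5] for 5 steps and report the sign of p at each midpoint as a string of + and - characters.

++--+

p(4.5) = 5.125 > 0, so the root lies in [4.5, 5]
p(4.75) = 0.640625 > 0, so the root lies in [4.75, 5]
p(4.875) = -2.029297 < 0, so the root lies in [4.75, 4.875]
p(4.8125) = -0.6575 < 0, so the root lies in [4.75, 4.8125]
p(4.78125) = 0.0007 > 0, so the root lies in [4.78125, 4.8125]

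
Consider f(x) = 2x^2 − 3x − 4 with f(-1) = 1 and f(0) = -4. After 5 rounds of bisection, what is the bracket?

f(-0.5) = -2 < 0, so the root lies in [-1, -0.5]
f(-0.75) = -0.625 < 0, so the root lies in [-1, -0.75]
f(-0.875) = 0.15625 > 0, so the root lies in [-0.875, -0.75]
f(-0.8125) = -0.2422 < 0, so the root lies in [-0.875, -0.8125]
f(-0.84375) = -0.0449 < 0, so the root lies in [-0.875, -0.84375]

[-0.875, -0.84375]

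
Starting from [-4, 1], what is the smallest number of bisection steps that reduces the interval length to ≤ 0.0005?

Width after n steps is 5/2^n. Need 2^n ≥ 5/0.0005 = 10000.
2^13 = 8192 < 10000 ≤ 2^14 = 16384, so n = 14.

14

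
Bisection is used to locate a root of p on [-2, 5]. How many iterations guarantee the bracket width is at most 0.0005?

14

Width after n steps is 7/2^n. Need 2^n ≥ 7/0.0005 = 14000.
2^13 = 8192 < 14000 ≤ 2^14 = 16384, so n = 14.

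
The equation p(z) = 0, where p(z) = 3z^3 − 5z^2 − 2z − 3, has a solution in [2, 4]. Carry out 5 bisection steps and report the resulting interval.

[2.125, 2.1875]

p(3) = 27 > 0, so the root lies in [2, 3]
p(2.5) = 7.625 > 0, so the root lies in [2, 2.5]
p(2.25) = 1.359375 > 0, so the root lies in [2, 2.25]
p(2.125) = -1.041 < 0, so the root lies in [2.125, 2.25]
p(2.1875) = 0.1018 > 0, so the root lies in [2.125, 2.1875]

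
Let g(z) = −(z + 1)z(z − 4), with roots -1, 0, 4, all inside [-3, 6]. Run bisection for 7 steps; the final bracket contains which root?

4

z = 1.5 gives g = 9.375, positive; keep [1.5, 6]
z = 3.75 gives g = 4.453125, positive; keep [3.75, 6]
z = 4.875 gives g = -25.060547, negative; keep [3.75, 4.875]
z = 4.3125 gives g = -7.1594, negative; keep [3.75, 4.3125]
z = 4.03125 gives g = -0.6338, negative; keep [3.75, 4.03125]
z = 3.890625 gives g = 2.0811, positive; keep [3.890625, 4.03125]
z = 3.9609375 gives g = 0.7676, positive; keep [3.9609375, 4.03125]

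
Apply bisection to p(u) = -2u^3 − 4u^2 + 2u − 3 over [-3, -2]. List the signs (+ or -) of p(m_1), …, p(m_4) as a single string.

u = -2.5 gives p = -1.75, negative; keep [-3, -2.5]
u = -2.75 gives p = 2.84375, positive; keep [-2.75, -2.5]
u = -2.625 gives p = 0.363281, positive; keep [-2.625, -2.5]
u = -2.5625 gives p = -0.7378, negative; keep [-2.625, -2.5625]

-++-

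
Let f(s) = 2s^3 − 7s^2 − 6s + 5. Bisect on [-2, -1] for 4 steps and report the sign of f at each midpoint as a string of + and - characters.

s = -1.5 gives f = -8.5, negative; keep [-1.5, -1]
s = -1.25 gives f = -2.34375, negative; keep [-1.25, -1]
s = -1.125 gives f = 0.042969, positive; keep [-1.25, -1.125]
s = -1.1875 gives f = -1.0952, negative; keep [-1.1875, -1.125]

--+-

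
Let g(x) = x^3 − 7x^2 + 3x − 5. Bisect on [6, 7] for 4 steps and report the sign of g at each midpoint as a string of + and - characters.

-+-+

m = 6.5, g(m) = -6.625 (−); new bracket [6.5, 7]
m = 6.75, g(m) = 3.859375 (+); new bracket [6.5, 6.75]
m = 6.625, g(m) = -1.583984 (−); new bracket [6.625, 6.75]
m = 6.6875, g(m) = 1.0867 (+); new bracket [6.625, 6.6875]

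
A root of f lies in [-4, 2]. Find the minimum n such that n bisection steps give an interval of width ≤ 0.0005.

Width after n steps is 6/2^n. Need 2^n ≥ 6/0.0005 = 12000.
2^13 = 8192 < 12000 ≤ 2^14 = 16384, so n = 14.

14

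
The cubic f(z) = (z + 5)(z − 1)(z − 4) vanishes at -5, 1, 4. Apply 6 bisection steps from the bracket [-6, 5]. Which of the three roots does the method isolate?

f(-0.5) = 30.375 > 0, so the root lies in [-6, -0.5]
f(-3.25) = 53.921875 > 0, so the root lies in [-6, -3.25]
f(-4.625) = 18.193359 > 0, so the root lies in [-6, -4.625]
f(-5.3125) = -18.3704 < 0, so the root lies in [-5.3125, -4.625]
f(-4.96875) = 1.6729 > 0, so the root lies in [-5.3125, -4.96875]
f(-5.140625) = -7.8932 < 0, so the root lies in [-5.140625, -4.96875]

-5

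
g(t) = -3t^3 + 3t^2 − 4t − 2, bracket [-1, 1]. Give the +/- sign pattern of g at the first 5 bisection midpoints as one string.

t = 0 gives g = -2, negative; keep [-1, 0]
t = -0.5 gives g = 1.125, positive; keep [-0.5, 0]
t = -0.25 gives g = -0.765625, negative; keep [-0.5, -0.25]
t = -0.375 gives g = 0.0801, positive; keep [-0.375, -0.25]
t = -0.3125 gives g = -0.3655, negative; keep [-0.375, -0.3125]

-+-+-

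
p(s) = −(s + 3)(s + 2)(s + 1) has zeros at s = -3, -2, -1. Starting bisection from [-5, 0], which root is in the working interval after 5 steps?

s = -2.5 gives p = -0.375, negative; keep [-5, -2.5]
s = -3.75 gives p = 3.609375, positive; keep [-3.75, -2.5]
s = -3.125 gives p = 0.298828, positive; keep [-3.125, -2.5]
s = -2.8125 gives p = -0.2761, negative; keep [-3.125, -2.8125]
s = -2.96875 gives p = -0.0596, negative; keep [-3.125, -2.96875]

-3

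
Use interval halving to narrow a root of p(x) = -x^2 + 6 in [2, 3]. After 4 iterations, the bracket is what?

[2.4375, 2.5]

x = 2.5 gives p = -0.25, negative; keep [2, 2.5]
x = 2.25 gives p = 0.9375, positive; keep [2.25, 2.5]
x = 2.375 gives p = 0.359375, positive; keep [2.375, 2.5]
x = 2.4375 gives p = 0.0586, positive; keep [2.4375, 2.5]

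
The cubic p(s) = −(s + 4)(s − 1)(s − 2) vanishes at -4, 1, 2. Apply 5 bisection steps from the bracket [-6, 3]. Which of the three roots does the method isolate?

-4

s = -1.5 gives p = -21.875, negative; keep [-6, -1.5]
s = -3.75 gives p = -6.828125, negative; keep [-6, -3.75]
s = -4.875 gives p = 35.341797, positive; keep [-4.875, -3.75]
s = -4.3125 gives p = 10.4797, positive; keep [-4.3125, -3.75]
s = -4.03125 gives p = 0.9483, positive; keep [-4.03125, -3.75]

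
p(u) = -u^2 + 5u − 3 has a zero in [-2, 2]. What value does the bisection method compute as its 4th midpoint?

p(0) = -3 < 0, so the root lies in [0, 2]
p(1) = 1 > 0, so the root lies in [0, 1]
p(0.5) = -0.75 < 0, so the root lies in [0.5, 1]
p(0.75) = 0.1875 > 0, so the root lies in [0.5, 0.75]

0.75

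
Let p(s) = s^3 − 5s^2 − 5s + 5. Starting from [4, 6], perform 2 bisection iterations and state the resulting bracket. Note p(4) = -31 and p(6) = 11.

s = 5 gives p = -20, negative; keep [5, 6]
s = 5.5 gives p = -7.375, negative; keep [5.5, 6]

[5.5, 6]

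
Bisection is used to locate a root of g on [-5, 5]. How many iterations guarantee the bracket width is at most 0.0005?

Width after n steps is 10/2^n. Need 2^n ≥ 10/0.0005 = 20000.
2^14 = 16384 < 20000 ≤ 2^15 = 32768, so n = 15.

15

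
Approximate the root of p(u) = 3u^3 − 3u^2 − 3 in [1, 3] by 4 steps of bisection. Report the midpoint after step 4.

midpoint 2: p = 9 > 0 → [1, 2]
midpoint 1.5: p = 0.375 > 0 → [1, 1.5]
midpoint 1.25: p = -1.828125 < 0 → [1.25, 1.5]
midpoint 1.375: p = -0.873 < 0 → [1.375, 1.5]

1.375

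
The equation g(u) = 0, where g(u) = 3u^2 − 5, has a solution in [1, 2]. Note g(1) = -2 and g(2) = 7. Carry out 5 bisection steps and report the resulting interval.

[1.28125, 1.3125]

u = 1.5 gives g = 1.75, positive; keep [1, 1.5]
u = 1.25 gives g = -0.3125, negative; keep [1.25, 1.5]
u = 1.375 gives g = 0.671875, positive; keep [1.25, 1.375]
u = 1.3125 gives g = 0.168, positive; keep [1.25, 1.3125]
u = 1.28125 gives g = -0.0752, negative; keep [1.28125, 1.3125]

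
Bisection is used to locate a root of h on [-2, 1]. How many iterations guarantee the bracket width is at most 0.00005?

16

Width after n steps is 3/2^n. Need 2^n ≥ 3/0.00005 = 60000.
2^15 = 32768 < 60000 ≤ 2^16 = 65536, so n = 16.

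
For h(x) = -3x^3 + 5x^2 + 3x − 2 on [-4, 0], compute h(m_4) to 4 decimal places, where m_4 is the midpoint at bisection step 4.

-0.1719

x = -2 gives h = 36, positive; keep [-2, 0]
x = -1 gives h = 3, positive; keep [-1, 0]
x = -0.5 gives h = -1.875, negative; keep [-1, -0.5]
x = -0.75 gives h = -0.1719, negative; keep [-1, -0.75]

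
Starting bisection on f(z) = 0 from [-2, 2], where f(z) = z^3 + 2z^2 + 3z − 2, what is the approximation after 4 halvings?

m = 0, f(m) = -2 (−); new bracket [0, 2]
m = 1, f(m) = 4 (+); new bracket [0, 1]
m = 0.5, f(m) = 0.125 (+); new bracket [0, 0.5]
m = 0.25, f(m) = -1.1094 (−); new bracket [0.25, 0.5]

0.25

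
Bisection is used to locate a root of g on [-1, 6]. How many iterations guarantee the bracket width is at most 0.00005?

18

Width after n steps is 7/2^n. Need 2^n ≥ 7/0.00005 = 140000.
2^17 = 131072 < 140000 ≤ 2^18 = 262144, so n = 18.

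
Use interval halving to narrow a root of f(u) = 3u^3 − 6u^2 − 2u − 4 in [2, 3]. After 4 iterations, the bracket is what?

f(2.5) = 0.375 > 0, so the root lies in [2, 2.5]
f(2.25) = -4.703125 < 0, so the root lies in [2.25, 2.5]
f(2.375) = -2.404297 < 0, so the root lies in [2.375, 2.5]
f(2.4375) = -1.0769 < 0, so the root lies in [2.4375, 2.5]

[2.4375, 2.5]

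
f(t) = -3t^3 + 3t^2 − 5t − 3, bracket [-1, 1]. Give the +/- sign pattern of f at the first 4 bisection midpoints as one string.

midpoint 0: f = -3 < 0 → [-1, 0]
midpoint -0.5: f = 0.625 > 0 → [-0.5, 0]
midpoint -0.25: f = -1.515625 < 0 → [-0.5, -0.25]
midpoint -0.375: f = -0.5449 < 0 → [-0.5, -0.375]

-+--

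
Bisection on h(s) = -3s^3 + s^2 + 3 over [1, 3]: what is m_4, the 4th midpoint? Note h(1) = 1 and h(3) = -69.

s = 2 gives h = -17, negative; keep [1, 2]
s = 1.5 gives h = -4.875, negative; keep [1, 1.5]
s = 1.25 gives h = -1.296875, negative; keep [1, 1.25]
s = 1.125 gives h = -0.0059, negative; keep [1, 1.125]

1.125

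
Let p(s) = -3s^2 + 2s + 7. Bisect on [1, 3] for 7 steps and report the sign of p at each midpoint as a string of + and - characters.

-+++--+

midpoint 2: p = -1 < 0 → [1, 2]
midpoint 1.5: p = 3.25 > 0 → [1.5, 2]
midpoint 1.75: p = 1.3125 > 0 → [1.75, 2]
midpoint 1.875: p = 0.2031 > 0 → [1.875, 2]
midpoint 1.9375: p = -0.3867 < 0 → [1.875, 1.9375]
midpoint 1.90625: p = -0.0889 < 0 → [1.875, 1.90625]
midpoint 1.890625: p = 0.0579 > 0 → [1.890625, 1.90625]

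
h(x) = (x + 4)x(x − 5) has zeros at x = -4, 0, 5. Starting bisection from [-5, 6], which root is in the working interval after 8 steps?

5

x = 0.5 gives h = -10.125, negative; keep [0.5, 6]
x = 3.25 gives h = -41.234375, negative; keep [3.25, 6]
x = 4.625 gives h = -14.958984, negative; keep [4.625, 6]
x = 5.3125 gives h = 15.4602, positive; keep [4.625, 5.3125]
x = 4.96875 gives h = -1.3926, negative; keep [4.96875, 5.3125]
x = 5.140625 gives h = 6.6078, positive; keep [4.96875, 5.140625]
x = 5.0546875 gives h = 2.503, positive; keep [4.96875, 5.0546875]
x = 5.01171875 gives h = 0.5293, positive; keep [4.96875, 5.01171875]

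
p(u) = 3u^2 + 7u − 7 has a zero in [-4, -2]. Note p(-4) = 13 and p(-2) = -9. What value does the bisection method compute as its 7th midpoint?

-3.078125

m = -3, p(m) = -1 (−); new bracket [-4, -3]
m = -3.5, p(m) = 5.25 (+); new bracket [-3.5, -3]
m = -3.25, p(m) = 1.9375 (+); new bracket [-3.25, -3]
m = -3.125, p(m) = 0.4219 (+); new bracket [-3.125, -3]
m = -3.0625, p(m) = -0.3008 (−); new bracket [-3.125, -3.0625]
m = -3.09375, p(m) = 0.0576 (+); new bracket [-3.09375, -3.0625]
m = -3.078125, p(m) = -0.1223 (−); new bracket [-3.09375, -3.078125]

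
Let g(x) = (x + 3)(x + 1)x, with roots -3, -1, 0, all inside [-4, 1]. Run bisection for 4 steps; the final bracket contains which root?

-3

m = -1.5, g(m) = 1.125 (+); new bracket [-4, -1.5]
m = -2.75, g(m) = 1.203125 (+); new bracket [-4, -2.75]
m = -3.375, g(m) = -3.005859 (−); new bracket [-3.375, -2.75]
m = -3.0625, g(m) = -0.3948 (−); new bracket [-3.0625, -2.75]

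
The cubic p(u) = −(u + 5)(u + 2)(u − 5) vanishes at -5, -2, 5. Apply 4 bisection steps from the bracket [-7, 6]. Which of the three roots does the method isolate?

5

m = -0.5, p(m) = 37.125 (+); new bracket [-0.5, 6]
m = 2.75, p(m) = 82.828125 (+); new bracket [2.75, 6]
m = 4.375, p(m) = 37.353516 (+); new bracket [4.375, 6]
m = 5.1875, p(m) = -13.7292 (−); new bracket [4.375, 5.1875]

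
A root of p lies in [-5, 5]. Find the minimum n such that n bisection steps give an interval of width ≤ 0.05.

Width after n steps is 10/2^n. Need 2^n ≥ 10/0.05 = 200.
2^7 = 128 < 200 ≤ 2^8 = 256, so n = 8.

8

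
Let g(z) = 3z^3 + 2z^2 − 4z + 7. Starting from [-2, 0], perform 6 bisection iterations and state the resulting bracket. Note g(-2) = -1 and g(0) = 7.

midpoint -1: g = 10 > 0 → [-2, -1]
midpoint -1.5: g = 7.375 > 0 → [-2, -1.5]
midpoint -1.75: g = 4.046875 > 0 → [-2, -1.75]
midpoint -1.875: g = 1.7559 > 0 → [-2, -1.875]
midpoint -1.9375: g = 0.4382 > 0 → [-2, -1.9375]
midpoint -1.96875: g = -0.2655 < 0 → [-1.96875, -1.9375]

[-1.96875, -1.9375]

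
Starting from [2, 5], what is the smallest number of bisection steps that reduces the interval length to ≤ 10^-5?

Width after n steps is 3/2^n. Need 2^n ≥ 3/10^-5 = 300000.
2^18 = 262144 < 300000 ≤ 2^19 = 524288, so n = 19.

19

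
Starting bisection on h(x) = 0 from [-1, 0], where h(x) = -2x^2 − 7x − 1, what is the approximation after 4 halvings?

h(-0.5) = 2 > 0, so the root lies in [-0.5, 0]
h(-0.25) = 0.625 > 0, so the root lies in [-0.25, 0]
h(-0.125) = -0.15625 < 0, so the root lies in [-0.25, -0.125]
h(-0.1875) = 0.2422 > 0, so the root lies in [-0.1875, -0.125]

-0.1875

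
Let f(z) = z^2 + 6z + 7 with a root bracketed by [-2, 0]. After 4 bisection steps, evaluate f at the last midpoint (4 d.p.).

-0.1094

f(-1) = 2 > 0, so the root lies in [-2, -1]
f(-1.5) = 0.25 > 0, so the root lies in [-2, -1.5]
f(-1.75) = -0.4375 < 0, so the root lies in [-1.75, -1.5]
f(-1.625) = -0.1094 < 0, so the root lies in [-1.625, -1.5]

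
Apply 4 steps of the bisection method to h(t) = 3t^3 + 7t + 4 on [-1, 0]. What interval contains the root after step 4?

[-0.5625, -0.5]

h(-0.5) = 0.125 > 0, so the root lies in [-1, -0.5]
h(-0.75) = -2.515625 < 0, so the root lies in [-0.75, -0.5]
h(-0.625) = -1.107422 < 0, so the root lies in [-0.625, -0.5]
h(-0.5625) = -0.4714 < 0, so the root lies in [-0.5625, -0.5]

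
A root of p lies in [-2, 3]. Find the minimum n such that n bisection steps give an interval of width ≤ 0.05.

Width after n steps is 5/2^n. Need 2^n ≥ 5/0.05 = 100.
2^6 = 64 < 100 ≤ 2^7 = 128, so n = 7.

7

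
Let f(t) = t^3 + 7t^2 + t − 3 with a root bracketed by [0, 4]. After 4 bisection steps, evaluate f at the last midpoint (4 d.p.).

2.1094

t = 2 gives f = 35, positive; keep [0, 2]
t = 1 gives f = 6, positive; keep [0, 1]
t = 0.5 gives f = -0.625, negative; keep [0.5, 1]
t = 0.75 gives f = 2.1094, positive; keep [0.5, 0.75]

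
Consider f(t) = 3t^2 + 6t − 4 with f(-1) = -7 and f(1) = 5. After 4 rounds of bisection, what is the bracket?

[0.5, 0.625]

t = 0 gives f = -4, negative; keep [0, 1]
t = 0.5 gives f = -0.25, negative; keep [0.5, 1]
t = 0.75 gives f = 2.1875, positive; keep [0.5, 0.75]
t = 0.625 gives f = 0.9219, positive; keep [0.5, 0.625]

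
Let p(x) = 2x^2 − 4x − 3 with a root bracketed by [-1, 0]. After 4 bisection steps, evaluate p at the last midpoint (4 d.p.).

-0.1172

x = -0.5 gives p = -0.5, negative; keep [-1, -0.5]
x = -0.75 gives p = 1.125, positive; keep [-0.75, -0.5]
x = -0.625 gives p = 0.28125, positive; keep [-0.625, -0.5]
x = -0.5625 gives p = -0.1172, negative; keep [-0.625, -0.5625]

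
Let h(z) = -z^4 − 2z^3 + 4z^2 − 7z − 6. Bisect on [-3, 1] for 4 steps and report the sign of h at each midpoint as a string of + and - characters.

+--+

midpoint -1: h = 6 > 0 → [-1, 1]
midpoint 0: h = -6 < 0 → [-1, 0]
midpoint -0.5: h = -1.3125 < 0 → [-1, -0.5]
midpoint -0.75: h = 2.0273 > 0 → [-0.75, -0.5]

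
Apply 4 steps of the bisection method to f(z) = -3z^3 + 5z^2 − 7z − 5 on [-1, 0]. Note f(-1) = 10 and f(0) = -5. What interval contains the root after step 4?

[-0.5, -0.4375]

m = -0.5, f(m) = 0.125 (+); new bracket [-0.5, 0]
m = -0.25, f(m) = -2.890625 (−); new bracket [-0.5, -0.25]
m = -0.375, f(m) = -1.513672 (−); new bracket [-0.5, -0.375]
m = -0.4375, f(m) = -0.7292 (−); new bracket [-0.5, -0.4375]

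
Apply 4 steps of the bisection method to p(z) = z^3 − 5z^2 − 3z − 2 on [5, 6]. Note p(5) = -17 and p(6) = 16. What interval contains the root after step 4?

[5.5625, 5.625]

m = 5.5, p(m) = -3.375 (−); new bracket [5.5, 6]
m = 5.75, p(m) = 5.546875 (+); new bracket [5.5, 5.75]
m = 5.625, p(m) = 0.900391 (+); new bracket [5.5, 5.625]
m = 5.5625, p(m) = -1.283 (−); new bracket [5.5625, 5.625]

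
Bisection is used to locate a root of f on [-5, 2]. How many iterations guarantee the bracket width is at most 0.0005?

14

Width after n steps is 7/2^n. Need 2^n ≥ 7/0.0005 = 14000.
2^13 = 8192 < 14000 ≤ 2^14 = 16384, so n = 14.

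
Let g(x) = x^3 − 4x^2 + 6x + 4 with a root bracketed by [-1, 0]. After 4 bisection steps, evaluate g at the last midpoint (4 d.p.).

0.5256

m = -0.5, g(m) = -0.125 (−); new bracket [-0.5, 0]
m = -0.25, g(m) = 2.234375 (+); new bracket [-0.5, -0.25]
m = -0.375, g(m) = 1.134766 (+); new bracket [-0.5, -0.375]
m = -0.4375, g(m) = 0.5256 (+); new bracket [-0.5, -0.4375]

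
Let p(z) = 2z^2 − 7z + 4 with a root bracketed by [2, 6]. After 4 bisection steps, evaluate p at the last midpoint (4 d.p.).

p(4) = 8 > 0, so the root lies in [2, 4]
p(3) = 1 > 0, so the root lies in [2, 3]
p(2.5) = -1 < 0, so the root lies in [2.5, 3]
p(2.75) = -0.125 < 0, so the root lies in [2.75, 3]

-0.1250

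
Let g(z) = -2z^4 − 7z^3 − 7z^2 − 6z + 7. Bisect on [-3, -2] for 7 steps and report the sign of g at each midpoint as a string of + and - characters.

++--+-+

g(-2.5) = 9.5 > 0, so the root lies in [-3, -2.5]
g(-2.75) = 1.757812 > 0, so the root lies in [-3, -2.75]
g(-2.875) = -3.904785 < 0, so the root lies in [-2.875, -2.75]
g(-2.8125) = -0.906 < 0, so the root lies in [-2.8125, -2.75]
g(-2.78125) = 0.4663 > 0, so the root lies in [-2.8125, -2.78125]
g(-2.796875) = -0.2096 < 0, so the root lies in [-2.796875, -2.78125]
g(-2.7890625) = 0.1309 > 0, so the root lies in [-2.796875, -2.7890625]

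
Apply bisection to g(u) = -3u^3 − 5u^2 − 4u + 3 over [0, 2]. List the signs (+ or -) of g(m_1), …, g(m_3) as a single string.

u = 1 gives g = -9, negative; keep [0, 1]
u = 0.5 gives g = -0.625, negative; keep [0, 0.5]
u = 0.25 gives g = 1.640625, positive; keep [0.25, 0.5]

--+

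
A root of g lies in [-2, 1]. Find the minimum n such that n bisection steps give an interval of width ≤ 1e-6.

Width after n steps is 3/2^n. Need 2^n ≥ 3/1e-6 = 3000000.
2^21 = 2097152 < 3000000 ≤ 2^22 = 4194304, so n = 22.

22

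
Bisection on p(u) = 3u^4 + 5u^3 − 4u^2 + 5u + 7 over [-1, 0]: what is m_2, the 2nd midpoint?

-0.75

p(-0.5) = 3.0625 > 0, so the root lies in [-1, -0.5]
p(-0.75) = -0.160156 < 0, so the root lies in [-0.75, -0.5]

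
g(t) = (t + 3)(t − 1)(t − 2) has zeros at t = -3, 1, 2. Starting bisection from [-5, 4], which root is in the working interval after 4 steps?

midpoint -0.5: g = 9.375 > 0 → [-5, -0.5]
midpoint -2.75: g = 4.453125 > 0 → [-5, -2.75]
midpoint -3.875: g = -25.060547 < 0 → [-3.875, -2.75]
midpoint -3.3125: g = -7.1594 < 0 → [-3.3125, -2.75]

-3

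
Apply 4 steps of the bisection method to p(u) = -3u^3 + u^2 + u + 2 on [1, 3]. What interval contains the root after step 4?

midpoint 2: p = -16 < 0 → [1, 2]
midpoint 1.5: p = -4.375 < 0 → [1, 1.5]
midpoint 1.25: p = -1.046875 < 0 → [1, 1.25]
midpoint 1.125: p = 0.1191 > 0 → [1.125, 1.25]

[1.125, 1.25]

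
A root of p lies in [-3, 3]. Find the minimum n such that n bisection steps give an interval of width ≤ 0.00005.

17

Width after n steps is 6/2^n. Need 2^n ≥ 6/0.00005 = 120000.
2^16 = 65536 < 120000 ≤ 2^17 = 131072, so n = 17.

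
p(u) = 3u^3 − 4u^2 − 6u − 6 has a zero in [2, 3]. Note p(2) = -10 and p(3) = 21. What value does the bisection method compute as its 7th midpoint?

p(2.5) = 0.875 > 0, so the root lies in [2, 2.5]
p(2.25) = -5.578125 < 0, so the root lies in [2.25, 2.5]
p(2.375) = -2.623047 < 0, so the root lies in [2.375, 2.5]
p(2.4375) = -0.9441 < 0, so the root lies in [2.4375, 2.5]
p(2.46875) = -0.0523 < 0, so the root lies in [2.46875, 2.5]
p(2.484375) = 0.4068 > 0, so the root lies in [2.46875, 2.484375]
p(2.4765625) = 0.1761 > 0, so the root lies in [2.46875, 2.4765625]

2.4765625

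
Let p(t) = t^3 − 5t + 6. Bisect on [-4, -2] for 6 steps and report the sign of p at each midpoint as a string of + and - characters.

m = -3, p(m) = -6 (−); new bracket [-3, -2]
m = -2.5, p(m) = 2.875 (+); new bracket [-3, -2.5]
m = -2.75, p(m) = -1.046875 (−); new bracket [-2.75, -2.5]
m = -2.625, p(m) = 1.0371 (+); new bracket [-2.75, -2.625]
m = -2.6875, p(m) = 0.0266 (+); new bracket [-2.75, -2.6875]
m = -2.71875, p(m) = -0.5022 (−); new bracket [-2.71875, -2.6875]

-+-++-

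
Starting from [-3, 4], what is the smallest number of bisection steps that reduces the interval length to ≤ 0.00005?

18

Width after n steps is 7/2^n. Need 2^n ≥ 7/0.00005 = 140000.
2^17 = 131072 < 140000 ≤ 2^18 = 262144, so n = 18.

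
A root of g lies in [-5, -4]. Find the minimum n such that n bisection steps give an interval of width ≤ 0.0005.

Width after n steps is 1/2^n. Need 2^n ≥ 1/0.0005 = 2000.
2^10 = 1024 < 2000 ≤ 2^11 = 2048, so n = 11.

11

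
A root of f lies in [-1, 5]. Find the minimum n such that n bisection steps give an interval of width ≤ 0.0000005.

24

Width after n steps is 6/2^n. Need 2^n ≥ 6/0.0000005 = 12000000.
2^23 = 8388608 < 12000000 ≤ 2^24 = 16777216, so n = 24.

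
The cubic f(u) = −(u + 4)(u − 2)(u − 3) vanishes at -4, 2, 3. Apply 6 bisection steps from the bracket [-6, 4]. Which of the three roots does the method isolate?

-4

midpoint -1: f = -36 < 0 → [-6, -1]
midpoint -3.5: f = -17.875 < 0 → [-6, -3.5]
midpoint -4.75: f = 39.234375 > 0 → [-4.75, -3.5]
midpoint -4.125: f = 5.4551 > 0 → [-4.125, -3.5]
midpoint -3.8125: f = -7.4246 < 0 → [-4.125, -3.8125]
midpoint -3.96875: f = -1.2998 < 0 → [-4.125, -3.96875]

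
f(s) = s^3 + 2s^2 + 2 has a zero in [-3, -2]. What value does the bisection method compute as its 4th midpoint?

f(-2.5) = -1.125 < 0, so the root lies in [-2.5, -2]
f(-2.25) = 0.734375 > 0, so the root lies in [-2.5, -2.25]
f(-2.375) = -0.115234 < 0, so the root lies in [-2.375, -2.25]
f(-2.3125) = 0.3289 > 0, so the root lies in [-2.375, -2.3125]

-2.3125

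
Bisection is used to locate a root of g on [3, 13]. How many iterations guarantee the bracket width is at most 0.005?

11

Width after n steps is 10/2^n. Need 2^n ≥ 10/0.005 = 2000.
2^10 = 1024 < 2000 ≤ 2^11 = 2048, so n = 11.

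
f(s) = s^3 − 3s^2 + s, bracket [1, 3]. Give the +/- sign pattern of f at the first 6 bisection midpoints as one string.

m = 2, f(m) = -2 (−); new bracket [2, 3]
m = 2.5, f(m) = -0.625 (−); new bracket [2.5, 3]
m = 2.75, f(m) = 0.859375 (+); new bracket [2.5, 2.75]
m = 2.625, f(m) = 0.041 (+); new bracket [2.5, 2.625]
m = 2.5625, f(m) = -0.3103 (−); new bracket [2.5625, 2.625]
m = 2.59375, f(m) = -0.1393 (−); new bracket [2.59375, 2.625]

--++--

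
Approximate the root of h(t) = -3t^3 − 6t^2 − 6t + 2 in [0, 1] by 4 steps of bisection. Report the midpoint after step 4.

midpoint 0.5: h = -2.875 < 0 → [0, 0.5]
midpoint 0.25: h = 0.078125 > 0 → [0.25, 0.5]
midpoint 0.375: h = -1.251953 < 0 → [0.25, 0.375]
midpoint 0.3125: h = -0.5525 < 0 → [0.25, 0.3125]

0.3125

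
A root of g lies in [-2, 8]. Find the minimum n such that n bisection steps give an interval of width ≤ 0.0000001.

27

Width after n steps is 10/2^n. Need 2^n ≥ 10/0.0000001 = 100000000.
2^26 = 67108864 < 100000000 ≤ 2^27 = 134217728, so n = 27.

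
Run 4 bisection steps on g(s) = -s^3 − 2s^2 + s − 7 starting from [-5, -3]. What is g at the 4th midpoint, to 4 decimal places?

m = -4, g(m) = 21 (+); new bracket [-4, -3]
m = -3.5, g(m) = 7.875 (+); new bracket [-3.5, -3]
m = -3.25, g(m) = 2.953125 (+); new bracket [-3.25, -3]
m = -3.125, g(m) = 0.8613 (+); new bracket [-3.125, -3]

0.8613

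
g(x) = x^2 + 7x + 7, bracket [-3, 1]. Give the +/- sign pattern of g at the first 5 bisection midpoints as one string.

g(-1) = 1 > 0, so the root lies in [-3, -1]
g(-2) = -3 < 0, so the root lies in [-2, -1]
g(-1.5) = -1.25 < 0, so the root lies in [-1.5, -1]
g(-1.25) = -0.1875 < 0, so the root lies in [-1.25, -1]
g(-1.125) = 0.3906 > 0, so the root lies in [-1.25, -1.125]

+---+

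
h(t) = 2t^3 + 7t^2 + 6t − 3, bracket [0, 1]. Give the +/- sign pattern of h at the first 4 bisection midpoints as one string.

midpoint 0.5: h = 2 > 0 → [0, 0.5]
midpoint 0.25: h = -1.03125 < 0 → [0.25, 0.5]
midpoint 0.375: h = 0.339844 > 0 → [0.25, 0.375]
midpoint 0.3125: h = -0.3804 < 0 → [0.3125, 0.375]

+-+-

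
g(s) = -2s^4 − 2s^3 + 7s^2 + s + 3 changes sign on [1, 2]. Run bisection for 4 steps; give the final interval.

m = 1.5, g(m) = 3.375 (+); new bracket [1.5, 2]
m = 1.75, g(m) = -3.289062 (−); new bracket [1.5, 1.75]
m = 1.625, g(m) = 0.581543 (+); new bracket [1.625, 1.75]
m = 1.6875, g(m) = -1.208 (−); new bracket [1.625, 1.6875]

[1.625, 1.6875]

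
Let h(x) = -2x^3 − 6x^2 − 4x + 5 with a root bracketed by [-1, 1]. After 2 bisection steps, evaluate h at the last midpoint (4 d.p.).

1.2500

h(0) = 5 > 0, so the root lies in [0, 1]
h(0.5) = 1.25 > 0, so the root lies in [0.5, 1]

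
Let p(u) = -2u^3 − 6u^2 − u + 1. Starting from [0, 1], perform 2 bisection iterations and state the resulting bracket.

[0.25, 0.5]

p(0.5) = -1.25 < 0, so the root lies in [0, 0.5]
p(0.25) = 0.34375 > 0, so the root lies in [0.25, 0.5]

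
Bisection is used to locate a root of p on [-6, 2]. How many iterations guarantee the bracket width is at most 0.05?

Width after n steps is 8/2^n. Need 2^n ≥ 8/0.05 = 160.
2^7 = 128 < 160 ≤ 2^8 = 256, so n = 8.

8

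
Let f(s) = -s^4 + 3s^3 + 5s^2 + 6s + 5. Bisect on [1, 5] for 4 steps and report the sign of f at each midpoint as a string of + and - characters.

s = 3 gives f = 68, positive; keep [3, 5]
s = 4 gives f = 45, positive; keep [4, 5]
s = 4.5 gives f = -3.4375, negative; keep [4, 4.5]
s = 4.25 gives f = 24.8555, positive; keep [4.25, 4.5]

++-+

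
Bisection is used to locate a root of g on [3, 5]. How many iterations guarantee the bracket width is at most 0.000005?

19

Width after n steps is 2/2^n. Need 2^n ≥ 2/0.000005 = 400000.
2^18 = 262144 < 400000 ≤ 2^19 = 524288, so n = 19.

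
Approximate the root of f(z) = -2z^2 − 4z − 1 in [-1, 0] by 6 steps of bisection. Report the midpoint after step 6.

f(-0.5) = 0.5 > 0, so the root lies in [-0.5, 0]
f(-0.25) = -0.125 < 0, so the root lies in [-0.5, -0.25]
f(-0.375) = 0.21875 > 0, so the root lies in [-0.375, -0.25]
f(-0.3125) = 0.0547 > 0, so the root lies in [-0.3125, -0.25]
f(-0.28125) = -0.0332 < 0, so the root lies in [-0.3125, -0.28125]
f(-0.296875) = 0.0112 > 0, so the root lies in [-0.296875, -0.28125]

-0.296875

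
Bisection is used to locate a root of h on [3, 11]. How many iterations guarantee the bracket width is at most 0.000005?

21

Width after n steps is 8/2^n. Need 2^n ≥ 8/0.000005 = 1600000.
2^20 = 1048576 < 1600000 ≤ 2^21 = 2097152, so n = 21.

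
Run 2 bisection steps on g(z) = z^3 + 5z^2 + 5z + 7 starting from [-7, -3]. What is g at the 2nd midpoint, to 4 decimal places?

g(-5) = -18 < 0, so the root lies in [-5, -3]
g(-4) = 3 > 0, so the root lies in [-5, -4]

3.0000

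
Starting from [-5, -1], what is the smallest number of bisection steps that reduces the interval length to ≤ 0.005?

Width after n steps is 4/2^n. Need 2^n ≥ 4/0.005 = 800.
2^9 = 512 < 800 ≤ 2^10 = 1024, so n = 10.

10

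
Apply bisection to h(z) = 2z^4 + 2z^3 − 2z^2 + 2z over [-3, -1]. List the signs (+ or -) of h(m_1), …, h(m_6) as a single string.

z = -2 gives h = 4, positive; keep [-2, -1]
z = -1.5 gives h = -4.125, negative; keep [-2, -1.5]
z = -1.75 gives h = -1.585938, negative; keep [-2, -1.75]
z = -1.875 gives h = 0.7544, positive; keep [-1.875, -1.75]
z = -1.8125 gives h = -0.5195, negative; keep [-1.875, -1.8125]
z = -1.84375 gives h = 0.0904, positive; keep [-1.84375, -1.8125]

+--+-+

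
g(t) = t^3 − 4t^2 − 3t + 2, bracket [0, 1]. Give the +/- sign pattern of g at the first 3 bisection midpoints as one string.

g(0.5) = -0.375 < 0, so the root lies in [0, 0.5]
g(0.25) = 1.015625 > 0, so the root lies in [0.25, 0.5]
g(0.375) = 0.365234 > 0, so the root lies in [0.375, 0.5]

-++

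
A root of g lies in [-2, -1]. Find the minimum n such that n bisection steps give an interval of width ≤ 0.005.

8

Width after n steps is 1/2^n. Need 2^n ≥ 1/0.005 = 200.
2^7 = 128 < 200 ≤ 2^8 = 256, so n = 8.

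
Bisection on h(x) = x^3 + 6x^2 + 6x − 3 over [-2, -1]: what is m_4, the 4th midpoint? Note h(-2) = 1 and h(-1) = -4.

-1.8125

midpoint -1.5: h = -1.875 < 0 → [-2, -1.5]
midpoint -1.75: h = -0.484375 < 0 → [-2, -1.75]
midpoint -1.875: h = 0.251953 > 0 → [-1.875, -1.75]
midpoint -1.8125: h = -0.1184 < 0 → [-1.875, -1.8125]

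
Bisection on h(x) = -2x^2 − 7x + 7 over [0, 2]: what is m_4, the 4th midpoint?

midpoint 1: h = -2 < 0 → [0, 1]
midpoint 0.5: h = 3 > 0 → [0.5, 1]
midpoint 0.75: h = 0.625 > 0 → [0.75, 1]
midpoint 0.875: h = -0.6562 < 0 → [0.75, 0.875]

0.875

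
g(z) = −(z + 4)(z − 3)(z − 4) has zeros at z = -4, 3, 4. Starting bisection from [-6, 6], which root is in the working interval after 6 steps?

midpoint 0: g = -48 < 0 → [-6, 0]
midpoint -3: g = -42 < 0 → [-6, -3]
midpoint -4.5: g = 31.875 > 0 → [-4.5, -3]
midpoint -3.75: g = -13.0781 < 0 → [-4.5, -3.75]
midpoint -4.125: g = 7.2363 > 0 → [-4.125, -3.75]
midpoint -3.9375: g = -3.4417 < 0 → [-4.125, -3.9375]

-4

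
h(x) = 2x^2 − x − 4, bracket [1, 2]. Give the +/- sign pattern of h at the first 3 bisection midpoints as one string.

-+-

h(1.5) = -1 < 0, so the root lies in [1.5, 2]
h(1.75) = 0.375 > 0, so the root lies in [1.5, 1.75]
h(1.625) = -0.34375 < 0, so the root lies in [1.625, 1.75]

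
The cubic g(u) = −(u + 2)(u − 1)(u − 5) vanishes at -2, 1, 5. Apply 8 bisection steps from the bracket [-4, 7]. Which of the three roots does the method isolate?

m = 1.5, g(m) = 6.125 (+); new bracket [1.5, 7]
m = 4.25, g(m) = 15.234375 (+); new bracket [4.25, 7]
m = 5.625, g(m) = -22.041016 (−); new bracket [4.25, 5.625]
m = 4.9375, g(m) = 1.7073 (+); new bracket [4.9375, 5.625]
m = 5.28125, g(m) = -8.7674 (−); new bracket [4.9375, 5.28125]
m = 5.109375, g(m) = -3.1954 (−); new bracket [4.9375, 5.109375]
m = 5.0234375, g(m) = -0.6623 (−); new bracket [4.9375, 5.0234375]
m = 4.98046875, g(m) = 0.5427 (+); new bracket [4.98046875, 5.0234375]

5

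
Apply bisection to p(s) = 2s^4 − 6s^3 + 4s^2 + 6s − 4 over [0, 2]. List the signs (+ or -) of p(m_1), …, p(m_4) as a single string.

+-++

s = 1 gives p = 2, positive; keep [0, 1]
s = 0.5 gives p = -0.625, negative; keep [0.5, 1]
s = 0.75 gives p = 0.851562, positive; keep [0.5, 0.75]
s = 0.625 gives p = 0.1528, positive; keep [0.5, 0.625]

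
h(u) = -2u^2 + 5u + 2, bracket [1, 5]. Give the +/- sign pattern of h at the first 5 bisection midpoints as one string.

-+++-

u = 3 gives h = -1, negative; keep [1, 3]
u = 2 gives h = 4, positive; keep [2, 3]
u = 2.5 gives h = 2, positive; keep [2.5, 3]
u = 2.75 gives h = 0.625, positive; keep [2.75, 3]
u = 2.875 gives h = -0.1562, negative; keep [2.75, 2.875]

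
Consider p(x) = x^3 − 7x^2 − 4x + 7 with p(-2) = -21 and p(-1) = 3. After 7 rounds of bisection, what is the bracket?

[-1.203125, -1.1953125]

m = -1.5, p(m) = -6.125 (−); new bracket [-1.5, -1]
m = -1.25, p(m) = -0.890625 (−); new bracket [-1.25, -1]
m = -1.125, p(m) = 1.216797 (+); new bracket [-1.25, -1.125]
m = -1.1875, p(m) = 0.2043 (+); new bracket [-1.25, -1.1875]
m = -1.21875, p(m) = -0.3327 (−); new bracket [-1.21875, -1.1875]
m = -1.203125, p(m) = -0.0616 (−); new bracket [-1.203125, -1.1875]
m = -1.1953125, p(m) = 0.072 (+); new bracket [-1.203125, -1.1953125]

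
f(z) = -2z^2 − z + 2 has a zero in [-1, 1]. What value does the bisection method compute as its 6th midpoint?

f(0) = 2 > 0, so the root lies in [0, 1]
f(0.5) = 1 > 0, so the root lies in [0.5, 1]
f(0.75) = 0.125 > 0, so the root lies in [0.75, 1]
f(0.875) = -0.4062 < 0, so the root lies in [0.75, 0.875]
f(0.8125) = -0.1328 < 0, so the root lies in [0.75, 0.8125]
f(0.78125) = -0.002 < 0, so the root lies in [0.75, 0.78125]

0.78125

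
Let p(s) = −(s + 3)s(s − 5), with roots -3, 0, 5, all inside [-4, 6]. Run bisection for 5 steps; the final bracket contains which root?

5

m = 1, p(m) = 16 (+); new bracket [1, 6]
m = 3.5, p(m) = 34.125 (+); new bracket [3.5, 6]
m = 4.75, p(m) = 9.203125 (+); new bracket [4.75, 6]
m = 5.375, p(m) = -16.8809 (−); new bracket [4.75, 5.375]
m = 5.0625, p(m) = -2.551 (−); new bracket [4.75, 5.0625]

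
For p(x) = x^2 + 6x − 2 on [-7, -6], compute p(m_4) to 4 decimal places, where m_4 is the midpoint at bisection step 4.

x = -6.5 gives p = 1.25, positive; keep [-6.5, -6]
x = -6.25 gives p = -0.4375, negative; keep [-6.5, -6.25]
x = -6.375 gives p = 0.390625, positive; keep [-6.375, -6.25]
x = -6.3125 gives p = -0.0273, negative; keep [-6.375, -6.3125]

-0.0273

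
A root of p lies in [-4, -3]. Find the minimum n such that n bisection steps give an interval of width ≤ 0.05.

Width after n steps is 1/2^n. Need 2^n ≥ 1/0.05 = 20.
2^4 = 16 < 20 ≤ 2^5 = 32, so n = 5.

5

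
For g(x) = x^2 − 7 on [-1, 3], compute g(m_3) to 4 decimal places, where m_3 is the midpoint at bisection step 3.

-0.7500

g(1) = -6 < 0, so the root lies in [1, 3]
g(2) = -3 < 0, so the root lies in [2, 3]
g(2.5) = -0.75 < 0, so the root lies in [2.5, 3]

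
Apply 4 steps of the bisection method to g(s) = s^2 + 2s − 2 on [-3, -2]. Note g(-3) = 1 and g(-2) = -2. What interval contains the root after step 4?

[-2.75, -2.6875]

midpoint -2.5: g = -0.75 < 0 → [-3, -2.5]
midpoint -2.75: g = 0.0625 > 0 → [-2.75, -2.5]
midpoint -2.625: g = -0.359375 < 0 → [-2.75, -2.625]
midpoint -2.6875: g = -0.1523 < 0 → [-2.75, -2.6875]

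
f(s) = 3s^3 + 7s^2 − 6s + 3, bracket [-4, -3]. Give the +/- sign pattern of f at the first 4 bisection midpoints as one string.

m = -3.5, f(m) = -18.875 (−); new bracket [-3.5, -3]
m = -3.25, f(m) = -6.546875 (−); new bracket [-3.25, -3]
m = -3.125, f(m) = -1.443359 (−); new bracket [-3.125, -3]
m = -3.0625, f(m) = 0.8586 (+); new bracket [-3.125, -3.0625]

---+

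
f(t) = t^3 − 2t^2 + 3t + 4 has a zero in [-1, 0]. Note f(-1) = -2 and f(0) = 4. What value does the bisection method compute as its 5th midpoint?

-0.78125

m = -0.5, f(m) = 1.875 (+); new bracket [-1, -0.5]
m = -0.75, f(m) = 0.203125 (+); new bracket [-1, -0.75]
m = -0.875, f(m) = -0.826172 (−); new bracket [-0.875, -0.75]
m = -0.8125, f(m) = -0.2942 (−); new bracket [-0.8125, -0.75]
m = -0.78125, f(m) = -0.0413 (−); new bracket [-0.78125, -0.75]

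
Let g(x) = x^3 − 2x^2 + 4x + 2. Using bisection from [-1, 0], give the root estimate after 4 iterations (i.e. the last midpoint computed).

-0.4375

midpoint -0.5: g = -0.625 < 0 → [-0.5, 0]
midpoint -0.25: g = 0.859375 > 0 → [-0.5, -0.25]
midpoint -0.375: g = 0.166016 > 0 → [-0.5, -0.375]
midpoint -0.4375: g = -0.2166 < 0 → [-0.4375, -0.375]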